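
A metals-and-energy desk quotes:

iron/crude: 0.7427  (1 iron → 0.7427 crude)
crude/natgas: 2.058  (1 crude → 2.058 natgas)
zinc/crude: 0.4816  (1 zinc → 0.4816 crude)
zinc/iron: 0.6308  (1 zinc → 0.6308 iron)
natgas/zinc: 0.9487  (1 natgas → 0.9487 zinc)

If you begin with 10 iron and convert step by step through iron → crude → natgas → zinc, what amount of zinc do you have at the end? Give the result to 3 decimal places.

14.501

10 iron × 0.7427 = 7.427 crude
7.427 crude × 2.058 = 15.284766 natgas
15.284766 natgas × 0.9487 = 14.5006575042 zinc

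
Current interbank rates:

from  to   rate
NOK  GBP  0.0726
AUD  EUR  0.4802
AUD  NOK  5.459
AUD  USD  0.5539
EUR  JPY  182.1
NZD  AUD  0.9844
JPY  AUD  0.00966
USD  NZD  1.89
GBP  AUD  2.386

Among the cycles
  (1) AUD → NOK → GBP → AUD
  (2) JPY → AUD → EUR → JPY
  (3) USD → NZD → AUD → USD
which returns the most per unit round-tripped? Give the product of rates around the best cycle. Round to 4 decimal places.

(1) 5.459 × 0.0726 × 2.386 = 0.94563
(2) 0.00966 × 0.4802 × 182.1 = 0.84471
(3) 1.89 × 0.9844 × 0.5539 = 1.03054
Highest is cycle (3) at 1.0305 (>1, arbitrage).

1.0305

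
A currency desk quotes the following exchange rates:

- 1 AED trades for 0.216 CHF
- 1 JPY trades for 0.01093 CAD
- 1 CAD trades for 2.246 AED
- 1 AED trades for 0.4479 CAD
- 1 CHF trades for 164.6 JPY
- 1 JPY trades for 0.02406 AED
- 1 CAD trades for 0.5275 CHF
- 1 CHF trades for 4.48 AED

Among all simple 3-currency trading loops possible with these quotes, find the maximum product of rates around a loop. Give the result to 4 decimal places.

1.0585

AED→CAD→CHF→AED: 0.4479 × 0.5275 × 4.48 = 1.05848
JPY→CAD→CHF→JPY: 0.01093 × 0.5275 × 164.6 = 0.94901
AED→CHF→JPY→AED: 0.216 × 164.6 × 0.02406 = 0.85542
Maximum is AED→CAD→CHF→AED at 1.0585; arbitrage exists.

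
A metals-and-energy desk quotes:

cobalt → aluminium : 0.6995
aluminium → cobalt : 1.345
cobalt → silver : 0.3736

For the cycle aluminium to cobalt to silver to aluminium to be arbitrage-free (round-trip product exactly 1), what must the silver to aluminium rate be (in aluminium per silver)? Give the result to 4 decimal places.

1.9901

Known legs of the cycle: 1.345 × 0.3736 = 0.502492
For no arbitrage the full-cycle product must be 1, so the missing rate is 1 / 0.502492 ≈ 1.990081.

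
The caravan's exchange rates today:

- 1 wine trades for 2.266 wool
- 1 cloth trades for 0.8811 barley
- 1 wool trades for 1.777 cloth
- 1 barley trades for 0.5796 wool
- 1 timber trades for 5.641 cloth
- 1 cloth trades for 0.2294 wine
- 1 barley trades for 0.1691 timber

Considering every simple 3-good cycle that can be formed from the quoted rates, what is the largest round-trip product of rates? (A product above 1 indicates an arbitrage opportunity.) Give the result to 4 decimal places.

0.9237

wool→cloth→wine→wool: 1.777 × 0.2294 × 2.266 = 0.92372
wool→cloth→barley→wool: 1.777 × 0.8811 × 0.5796 = 0.90749
timber→cloth→barley→timber: 5.641 × 0.8811 × 0.1691 = 0.84048
Maximum is wool→cloth→wine→wool at 0.9237; no arbitrage — every cycle loses value.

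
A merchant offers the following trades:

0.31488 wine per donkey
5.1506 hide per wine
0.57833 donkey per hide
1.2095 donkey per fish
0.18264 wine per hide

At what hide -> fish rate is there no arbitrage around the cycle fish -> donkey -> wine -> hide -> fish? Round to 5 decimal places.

Known legs of the cycle: 1.2095 × 0.31488 × 5.1506 = 1.961592412416
For no arbitrage the full-cycle product must be 1, so the missing rate is 1 / 1.961592412416 ≈ 0.5097899.

0.50979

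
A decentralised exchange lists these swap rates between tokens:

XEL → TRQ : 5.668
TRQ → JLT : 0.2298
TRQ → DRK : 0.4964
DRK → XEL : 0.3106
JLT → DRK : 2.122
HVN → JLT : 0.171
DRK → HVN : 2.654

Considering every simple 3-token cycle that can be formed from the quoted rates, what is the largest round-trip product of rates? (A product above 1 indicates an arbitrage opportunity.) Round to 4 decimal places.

DRK→HVN→JLT→DRK: 2.654 × 0.171 × 2.122 = 0.96304
DRK→XEL→TRQ→DRK: 0.3106 × 5.668 × 0.4964 = 0.87390
Maximum is DRK→HVN→JLT→DRK at 0.9630; no arbitrage — every cycle loses value.

0.9630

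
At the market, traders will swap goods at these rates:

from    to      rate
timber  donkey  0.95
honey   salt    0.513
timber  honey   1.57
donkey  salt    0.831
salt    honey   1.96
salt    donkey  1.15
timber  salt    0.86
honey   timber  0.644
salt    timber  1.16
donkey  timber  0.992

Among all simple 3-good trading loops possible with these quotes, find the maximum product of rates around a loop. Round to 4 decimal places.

1.0855

salt→honey→timber→salt: 1.96 × 0.644 × 0.86 = 1.08553
salt→donkey→timber→salt: 1.15 × 0.992 × 0.86 = 0.98109
salt→timber→honey→salt: 1.16 × 1.57 × 0.513 = 0.93428
salt→timber→donkey→salt: 1.16 × 0.95 × 0.831 = 0.91576
Maximum is salt→honey→timber→salt at 1.0855; arbitrage exists.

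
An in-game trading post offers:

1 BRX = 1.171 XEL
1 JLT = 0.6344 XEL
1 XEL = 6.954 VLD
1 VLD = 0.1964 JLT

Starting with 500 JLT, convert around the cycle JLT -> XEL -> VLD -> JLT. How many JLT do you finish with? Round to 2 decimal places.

433.22

500 JLT × 0.6344 = 317.2 XEL
317.2 XEL × 6.954 = 2205.8088 VLD
2205.8088 VLD × 0.1964 = 433.22084832 JLT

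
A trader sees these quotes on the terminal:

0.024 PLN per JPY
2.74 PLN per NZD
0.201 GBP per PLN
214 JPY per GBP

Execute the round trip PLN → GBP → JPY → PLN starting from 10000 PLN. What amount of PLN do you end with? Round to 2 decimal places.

10000 PLN × 0.201 = 2010 GBP
2010 GBP × 214 = 430140 JPY
430140 JPY × 0.024 = 10323.36 PLN

10323.36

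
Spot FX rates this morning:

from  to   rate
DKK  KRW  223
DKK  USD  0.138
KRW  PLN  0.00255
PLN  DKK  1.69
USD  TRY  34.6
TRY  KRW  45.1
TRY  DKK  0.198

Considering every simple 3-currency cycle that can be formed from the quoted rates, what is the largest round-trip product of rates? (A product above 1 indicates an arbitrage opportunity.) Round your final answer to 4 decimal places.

0.9610

DKK→KRW→PLN→DKK: 223 × 0.00255 × 1.69 = 0.96102
DKK→USD→TRY→DKK: 0.138 × 34.6 × 0.198 = 0.94541
Maximum is DKK→KRW→PLN→DKK at 0.9610; no arbitrage — every cycle loses value.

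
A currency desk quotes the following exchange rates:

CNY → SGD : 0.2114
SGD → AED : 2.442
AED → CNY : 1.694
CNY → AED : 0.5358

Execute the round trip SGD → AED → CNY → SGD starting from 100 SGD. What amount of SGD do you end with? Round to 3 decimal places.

87.451

100 SGD × 2.442 = 244.2 AED
244.2 AED × 1.694 = 413.6748 CNY
413.6748 CNY × 0.2114 = 87.45085272 SGD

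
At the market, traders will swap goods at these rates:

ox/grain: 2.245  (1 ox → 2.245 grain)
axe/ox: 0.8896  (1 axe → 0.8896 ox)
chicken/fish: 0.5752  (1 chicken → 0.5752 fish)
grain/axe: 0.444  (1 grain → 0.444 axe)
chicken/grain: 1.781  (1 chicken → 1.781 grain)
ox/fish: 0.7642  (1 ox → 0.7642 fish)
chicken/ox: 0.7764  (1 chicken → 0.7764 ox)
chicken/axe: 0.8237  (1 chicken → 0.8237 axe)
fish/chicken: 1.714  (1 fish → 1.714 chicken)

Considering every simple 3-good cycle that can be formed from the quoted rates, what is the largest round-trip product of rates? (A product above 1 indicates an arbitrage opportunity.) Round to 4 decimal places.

chicken→ox→fish→chicken: 0.7764 × 0.7642 × 1.714 = 1.01696
grain→axe→ox→grain: 0.444 × 0.8896 × 2.245 = 0.88674
Maximum is chicken→ox→fish→chicken at 1.0170; arbitrage exists.

1.0170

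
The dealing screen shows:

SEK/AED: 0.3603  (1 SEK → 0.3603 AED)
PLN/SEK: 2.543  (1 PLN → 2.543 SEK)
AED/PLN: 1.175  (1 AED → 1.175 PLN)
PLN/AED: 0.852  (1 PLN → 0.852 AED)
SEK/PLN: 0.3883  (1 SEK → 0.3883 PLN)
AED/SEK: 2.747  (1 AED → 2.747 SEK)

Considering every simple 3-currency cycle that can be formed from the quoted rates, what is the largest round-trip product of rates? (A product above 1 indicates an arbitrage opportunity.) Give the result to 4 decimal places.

1.0766

PLN→SEK→AED→PLN: 2.543 × 0.3603 × 1.175 = 1.07659
PLN→AED→SEK→PLN: 0.852 × 2.747 × 0.3883 = 0.90879
Maximum is PLN→SEK→AED→PLN at 1.0766; arbitrage exists.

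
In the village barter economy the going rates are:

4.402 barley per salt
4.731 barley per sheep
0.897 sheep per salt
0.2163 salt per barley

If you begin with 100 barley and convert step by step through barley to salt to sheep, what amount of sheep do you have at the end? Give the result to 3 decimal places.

100 barley × 0.2163 = 21.63 salt
21.63 salt × 0.897 = 19.40211 sheep

19.402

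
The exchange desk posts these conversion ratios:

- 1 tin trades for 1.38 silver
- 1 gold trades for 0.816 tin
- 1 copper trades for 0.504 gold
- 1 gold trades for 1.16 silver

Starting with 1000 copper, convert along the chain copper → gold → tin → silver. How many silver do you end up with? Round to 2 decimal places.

567.54

1000 copper × 0.504 = 504 gold
504 gold × 0.816 = 411.264 tin
411.264 tin × 1.38 = 567.54432 silver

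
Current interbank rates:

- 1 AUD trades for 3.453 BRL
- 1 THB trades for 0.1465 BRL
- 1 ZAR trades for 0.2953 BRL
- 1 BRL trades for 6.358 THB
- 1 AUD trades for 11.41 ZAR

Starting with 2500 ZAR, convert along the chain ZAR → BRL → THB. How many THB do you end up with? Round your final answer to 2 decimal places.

2500 ZAR × 0.2953 = 738.25 BRL
738.25 BRL × 6.358 = 4693.7935 THB

4693.79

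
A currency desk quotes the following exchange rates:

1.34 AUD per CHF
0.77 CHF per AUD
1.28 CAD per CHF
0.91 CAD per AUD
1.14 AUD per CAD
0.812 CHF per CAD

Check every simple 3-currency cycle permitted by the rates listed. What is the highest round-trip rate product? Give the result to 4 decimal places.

1.1236

CHF→CAD→AUD→CHF: 1.28 × 1.14 × 0.77 = 1.12358
CHF→AUD→CAD→CHF: 1.34 × 0.91 × 0.812 = 0.99015
Maximum is CHF→CAD→AUD→CHF at 1.1236; arbitrage exists.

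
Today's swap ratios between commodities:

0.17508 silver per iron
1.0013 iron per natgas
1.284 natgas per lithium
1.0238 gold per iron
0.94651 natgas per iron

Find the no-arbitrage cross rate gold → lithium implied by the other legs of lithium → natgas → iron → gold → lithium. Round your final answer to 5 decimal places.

0.75972

Known legs of the cycle: 1.284 × 1.0013 × 1.0238 = 1.31626812696
For no arbitrage the full-cycle product must be 1, so the missing rate is 1 / 1.31626812696 ≈ 0.7597236.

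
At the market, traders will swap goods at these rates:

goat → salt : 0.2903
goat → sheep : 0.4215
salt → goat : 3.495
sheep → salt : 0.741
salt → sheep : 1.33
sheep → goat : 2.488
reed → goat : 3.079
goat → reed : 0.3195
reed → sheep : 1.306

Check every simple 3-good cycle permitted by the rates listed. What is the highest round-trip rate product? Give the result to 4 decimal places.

goat→sheep→salt→goat: 0.4215 × 0.741 × 3.495 = 1.09160
goat→reed→sheep→goat: 0.3195 × 1.306 × 2.488 = 1.03816
goat→salt→sheep→goat: 0.2903 × 1.33 × 2.488 = 0.96061
Maximum is goat→sheep→salt→goat at 1.0916; arbitrage exists.

1.0916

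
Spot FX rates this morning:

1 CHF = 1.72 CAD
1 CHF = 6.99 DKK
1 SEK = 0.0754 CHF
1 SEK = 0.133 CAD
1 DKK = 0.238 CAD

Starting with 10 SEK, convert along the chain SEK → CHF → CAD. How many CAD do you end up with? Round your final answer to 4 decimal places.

10 SEK × 0.0754 = 0.754 CHF
0.754 CHF × 1.72 = 1.29688 CAD

1.2969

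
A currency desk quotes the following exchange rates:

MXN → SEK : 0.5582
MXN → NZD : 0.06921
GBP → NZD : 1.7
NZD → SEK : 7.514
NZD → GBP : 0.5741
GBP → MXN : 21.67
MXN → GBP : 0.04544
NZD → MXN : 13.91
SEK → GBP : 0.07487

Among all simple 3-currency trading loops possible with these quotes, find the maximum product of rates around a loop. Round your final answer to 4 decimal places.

1.0745

MXN→GBP→NZD→MXN: 0.04544 × 1.7 × 13.91 = 1.07452
SEK→GBP→NZD→SEK: 0.07487 × 1.7 × 7.514 = 0.95637
MXN→SEK→GBP→MXN: 0.5582 × 0.07487 × 21.67 = 0.90564
MXN→NZD→GBP→MXN: 0.06921 × 0.5741 × 21.67 = 0.86102
Maximum is MXN→GBP→NZD→MXN at 1.0745; arbitrage exists.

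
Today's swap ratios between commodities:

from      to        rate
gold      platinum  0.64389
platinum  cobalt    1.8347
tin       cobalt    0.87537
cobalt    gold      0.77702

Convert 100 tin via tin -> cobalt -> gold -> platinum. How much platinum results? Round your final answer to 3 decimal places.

43.796

100 tin × 0.87537 = 87.537 cobalt
87.537 cobalt × 0.77702 = 68.01799974 gold
68.01799974 gold × 0.64389 = 43.7961098525886 platinum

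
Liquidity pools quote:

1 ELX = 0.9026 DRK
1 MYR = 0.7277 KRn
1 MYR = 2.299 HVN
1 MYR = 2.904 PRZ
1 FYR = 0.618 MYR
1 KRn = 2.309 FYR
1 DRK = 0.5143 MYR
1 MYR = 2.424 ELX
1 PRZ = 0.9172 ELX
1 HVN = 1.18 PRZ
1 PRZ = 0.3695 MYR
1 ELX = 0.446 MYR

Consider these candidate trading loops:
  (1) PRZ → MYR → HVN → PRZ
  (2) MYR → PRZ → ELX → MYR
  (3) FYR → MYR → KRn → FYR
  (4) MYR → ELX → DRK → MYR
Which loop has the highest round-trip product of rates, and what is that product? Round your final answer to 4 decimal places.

1.1879

(1) 0.3695 × 2.299 × 1.18 = 1.00239
(2) 2.904 × 0.9172 × 0.446 = 1.18794
(3) 0.618 × 0.7277 × 2.309 = 1.03840
(4) 2.424 × 0.9026 × 0.5143 = 1.12524
Highest is cycle (2) at 1.1879 (>1, arbitrage).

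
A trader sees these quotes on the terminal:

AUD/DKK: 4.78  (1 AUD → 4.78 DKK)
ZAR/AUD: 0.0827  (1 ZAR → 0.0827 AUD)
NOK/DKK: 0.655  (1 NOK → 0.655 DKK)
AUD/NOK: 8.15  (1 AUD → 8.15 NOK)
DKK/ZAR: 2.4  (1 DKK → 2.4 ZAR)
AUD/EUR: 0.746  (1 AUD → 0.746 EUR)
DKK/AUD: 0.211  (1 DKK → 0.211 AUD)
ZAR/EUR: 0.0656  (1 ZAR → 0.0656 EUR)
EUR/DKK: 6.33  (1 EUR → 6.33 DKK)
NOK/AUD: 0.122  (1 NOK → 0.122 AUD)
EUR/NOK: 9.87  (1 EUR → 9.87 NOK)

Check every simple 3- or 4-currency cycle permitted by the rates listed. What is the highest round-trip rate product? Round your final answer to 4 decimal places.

1.1264

DKK→AUD→NOK→DKK: 0.211 × 8.15 × 0.655 = 1.12637
DKK→ZAR→AUD→NOK→DKK: 2.4 × 0.0827 × 8.15 × 0.655 = 1.05954
EUR→NOK→DKK→ZAR→EUR: 9.87 × 0.655 × 2.4 × 0.0656 = 1.01783
EUR→NOK→DKK→AUD→EUR: 9.87 × 0.655 × 0.211 × 0.746 = 1.01761
EUR→DKK→ZAR→EUR: 6.33 × 2.4 × 0.0656 = 0.99660
EUR→DKK→AUD→EUR: 6.33 × 0.211 × 0.746 = 0.99638
DKK→ZAR→AUD→DKK: 2.4 × 0.0827 × 4.78 = 0.94873
EUR→DKK→ZAR→AUD→EUR: 6.33 × 2.4 × 0.0827 × 0.746 = 0.93726
EUR→NOK→AUD→EUR: 9.87 × 0.122 × 0.746 = 0.89829
Maximum is DKK→AUD→NOK→DKK at 1.1264; arbitrage exists.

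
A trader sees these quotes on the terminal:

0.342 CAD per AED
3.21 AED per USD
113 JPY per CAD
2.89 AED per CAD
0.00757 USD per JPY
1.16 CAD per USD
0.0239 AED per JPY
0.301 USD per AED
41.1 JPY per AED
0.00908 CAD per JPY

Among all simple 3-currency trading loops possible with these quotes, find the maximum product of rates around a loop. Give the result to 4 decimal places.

JPY→CAD→AED→JPY: 0.00908 × 2.89 × 41.1 = 1.07851
USD→CAD→AED→USD: 1.16 × 2.89 × 0.301 = 1.00907
USD→AED→JPY→USD: 3.21 × 41.1 × 0.00757 = 0.99872
USD→CAD→JPY→USD: 1.16 × 113 × 0.00757 = 0.99228
JPY→AED→CAD→JPY: 0.0239 × 0.342 × 113 = 0.92364
Maximum is JPY→CAD→AED→JPY at 1.0785; arbitrage exists.

1.0785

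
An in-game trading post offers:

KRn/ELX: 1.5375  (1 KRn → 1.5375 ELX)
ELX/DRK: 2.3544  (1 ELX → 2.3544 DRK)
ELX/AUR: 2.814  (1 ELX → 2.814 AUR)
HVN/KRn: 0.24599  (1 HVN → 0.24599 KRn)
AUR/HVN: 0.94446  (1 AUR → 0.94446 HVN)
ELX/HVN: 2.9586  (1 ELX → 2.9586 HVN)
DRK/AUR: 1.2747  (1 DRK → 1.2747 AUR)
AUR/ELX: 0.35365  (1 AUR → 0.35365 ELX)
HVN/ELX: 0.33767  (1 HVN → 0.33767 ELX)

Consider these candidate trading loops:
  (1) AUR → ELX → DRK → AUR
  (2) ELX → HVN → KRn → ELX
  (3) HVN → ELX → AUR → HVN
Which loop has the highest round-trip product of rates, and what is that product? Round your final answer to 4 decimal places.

(1) 0.35365 × 2.3544 × 1.2747 = 1.06136
(2) 2.9586 × 0.24599 × 1.5375 = 1.11897
(3) 0.33767 × 2.814 × 0.94446 = 0.89743
Highest is cycle (2) at 1.1190 (>1, arbitrage).

1.1190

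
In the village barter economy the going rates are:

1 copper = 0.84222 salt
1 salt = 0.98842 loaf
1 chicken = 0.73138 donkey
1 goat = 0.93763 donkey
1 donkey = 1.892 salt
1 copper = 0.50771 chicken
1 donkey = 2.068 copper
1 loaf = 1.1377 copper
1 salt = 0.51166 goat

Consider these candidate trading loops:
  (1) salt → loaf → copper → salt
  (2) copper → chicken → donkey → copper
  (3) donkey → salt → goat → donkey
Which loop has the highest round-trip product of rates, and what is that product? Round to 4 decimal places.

0.9471

(1) 0.98842 × 1.1377 × 0.84222 = 0.94710
(2) 0.50771 × 0.73138 × 2.068 = 0.76791
(3) 1.892 × 0.51166 × 0.93763 = 0.90768
Highest is cycle (1) at 0.9471 (≤1, no arbitrage).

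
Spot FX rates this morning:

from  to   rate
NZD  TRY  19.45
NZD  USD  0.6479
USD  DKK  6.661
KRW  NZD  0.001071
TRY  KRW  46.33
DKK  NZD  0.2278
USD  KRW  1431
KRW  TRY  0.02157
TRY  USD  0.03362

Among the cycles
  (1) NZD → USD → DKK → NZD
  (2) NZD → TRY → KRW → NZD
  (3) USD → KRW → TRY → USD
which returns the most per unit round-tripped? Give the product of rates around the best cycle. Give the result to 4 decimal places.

(1) 0.6479 × 6.661 × 0.2278 = 0.98311
(2) 19.45 × 46.33 × 0.001071 = 0.96510
(3) 1431 × 0.02157 × 0.03362 = 1.03774
Highest is cycle (3) at 1.0377 (>1, arbitrage).

1.0377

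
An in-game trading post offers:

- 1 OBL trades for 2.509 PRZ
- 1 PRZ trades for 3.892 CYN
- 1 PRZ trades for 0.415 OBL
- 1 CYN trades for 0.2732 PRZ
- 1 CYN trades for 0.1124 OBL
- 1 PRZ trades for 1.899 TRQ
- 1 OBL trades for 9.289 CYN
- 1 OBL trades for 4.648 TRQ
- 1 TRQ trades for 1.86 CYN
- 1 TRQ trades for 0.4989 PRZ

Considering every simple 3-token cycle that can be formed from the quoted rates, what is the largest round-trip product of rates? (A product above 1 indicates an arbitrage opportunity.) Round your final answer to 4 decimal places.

PRZ→CYN→OBL→PRZ: 3.892 × 0.1124 × 2.509 = 1.09759
PRZ→OBL→CYN→PRZ: 0.415 × 9.289 × 0.2732 = 1.05317
CYN→OBL→TRQ→CYN: 0.1124 × 4.648 × 1.86 = 0.97173
PRZ→TRQ→CYN→PRZ: 1.899 × 1.86 × 0.2732 = 0.96498
PRZ→OBL→TRQ→PRZ: 0.415 × 4.648 × 0.4989 = 0.96234
Maximum is PRZ→CYN→OBL→PRZ at 1.0976; arbitrage exists.

1.0976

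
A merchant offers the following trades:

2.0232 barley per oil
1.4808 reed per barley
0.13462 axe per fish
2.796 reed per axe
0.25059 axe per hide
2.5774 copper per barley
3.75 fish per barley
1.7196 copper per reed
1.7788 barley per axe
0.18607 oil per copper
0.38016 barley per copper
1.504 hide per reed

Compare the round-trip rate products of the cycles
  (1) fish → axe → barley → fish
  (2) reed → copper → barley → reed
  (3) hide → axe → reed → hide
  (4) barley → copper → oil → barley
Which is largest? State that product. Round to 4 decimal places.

1.0538

(1) 0.13462 × 1.7788 × 3.75 = 0.89798
(2) 1.7196 × 0.38016 × 1.4808 = 0.96803
(3) 0.25059 × 2.796 × 1.504 = 1.05378
(4) 2.5774 × 0.18607 × 2.0232 = 0.97028
Highest is cycle (3) at 1.0538 (>1, arbitrage).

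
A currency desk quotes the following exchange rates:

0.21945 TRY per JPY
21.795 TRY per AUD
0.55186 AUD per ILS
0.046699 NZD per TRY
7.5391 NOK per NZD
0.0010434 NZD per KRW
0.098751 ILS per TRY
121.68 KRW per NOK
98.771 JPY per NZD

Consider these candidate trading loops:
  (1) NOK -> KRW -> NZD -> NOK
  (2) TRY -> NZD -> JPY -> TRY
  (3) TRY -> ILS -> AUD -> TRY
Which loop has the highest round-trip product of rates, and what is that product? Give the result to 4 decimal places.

(1) 121.68 × 0.0010434 × 7.5391 = 0.95717
(2) 0.046699 × 98.771 × 0.21945 = 1.01221
(3) 0.098751 × 0.55186 × 21.795 = 1.18776
Highest is cycle (3) at 1.1878 (>1, arbitrage).

1.1878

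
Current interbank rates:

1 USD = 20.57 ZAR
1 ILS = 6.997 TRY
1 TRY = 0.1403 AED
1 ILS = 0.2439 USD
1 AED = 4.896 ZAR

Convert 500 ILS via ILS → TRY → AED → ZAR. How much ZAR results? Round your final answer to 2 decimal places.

2403.15

500 ILS × 6.997 = 3498.5 TRY
3498.5 TRY × 0.1403 = 490.83955 AED
490.83955 AED × 4.896 = 2403.1504368 ZAR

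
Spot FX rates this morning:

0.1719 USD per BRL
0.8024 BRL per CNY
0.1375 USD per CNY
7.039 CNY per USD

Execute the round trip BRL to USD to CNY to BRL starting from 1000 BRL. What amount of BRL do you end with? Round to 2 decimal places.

970.91

1000 BRL × 0.1719 = 171.9 USD
171.9 USD × 7.039 = 1210.0041 CNY
1210.0041 CNY × 0.8024 = 970.90728984 BRL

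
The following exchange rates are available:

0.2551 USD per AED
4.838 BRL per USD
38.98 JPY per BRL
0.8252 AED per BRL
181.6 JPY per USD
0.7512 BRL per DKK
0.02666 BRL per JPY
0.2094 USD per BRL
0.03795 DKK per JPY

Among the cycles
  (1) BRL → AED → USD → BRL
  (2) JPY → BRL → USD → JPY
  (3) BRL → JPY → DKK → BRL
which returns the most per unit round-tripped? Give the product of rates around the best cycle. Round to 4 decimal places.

1.1112

(1) 0.8252 × 0.2551 × 4.838 = 1.01844
(2) 0.02666 × 0.2094 × 181.6 = 1.01380
(3) 38.98 × 0.03795 × 0.7512 = 1.11124
Highest is cycle (3) at 1.1112 (>1, arbitrage).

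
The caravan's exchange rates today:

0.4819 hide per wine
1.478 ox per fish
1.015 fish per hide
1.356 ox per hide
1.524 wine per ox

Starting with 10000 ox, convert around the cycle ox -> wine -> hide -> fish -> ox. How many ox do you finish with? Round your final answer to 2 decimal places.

10000 ox × 1.524 = 15240 wine
15240 wine × 0.4819 = 7344.156 hide
7344.156 hide × 1.015 = 7454.31834 fish
7454.31834 fish × 1.478 = 11017.48250652 ox

11017.48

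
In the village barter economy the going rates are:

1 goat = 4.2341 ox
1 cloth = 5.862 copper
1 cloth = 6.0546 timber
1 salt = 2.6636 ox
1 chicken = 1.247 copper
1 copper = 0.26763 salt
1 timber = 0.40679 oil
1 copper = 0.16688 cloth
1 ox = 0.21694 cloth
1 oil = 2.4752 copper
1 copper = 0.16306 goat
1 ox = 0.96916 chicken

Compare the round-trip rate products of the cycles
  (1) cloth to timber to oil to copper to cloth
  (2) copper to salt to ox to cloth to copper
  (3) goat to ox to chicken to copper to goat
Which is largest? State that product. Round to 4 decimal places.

(1) 6.0546 × 0.40679 × 2.4752 × 0.16688 = 1.01735
(2) 0.26763 × 2.6636 × 0.21694 × 5.862 = 0.90654
(3) 4.2341 × 0.96916 × 1.247 × 0.16306 = 0.83439
Highest is cycle (1) at 1.0173 (>1, arbitrage).

1.0173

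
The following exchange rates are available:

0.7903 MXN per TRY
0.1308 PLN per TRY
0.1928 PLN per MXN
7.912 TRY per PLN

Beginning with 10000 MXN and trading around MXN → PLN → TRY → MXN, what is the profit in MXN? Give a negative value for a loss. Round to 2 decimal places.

10000 MXN × 0.1928 = 1928 PLN
1928 PLN × 7.912 = 15254.336 TRY
15254.336 TRY × 0.7903 = 12055.5017408 MXN
Net change: 12055.5017408 − 10000 = 2055.5017408 MXN

2055.50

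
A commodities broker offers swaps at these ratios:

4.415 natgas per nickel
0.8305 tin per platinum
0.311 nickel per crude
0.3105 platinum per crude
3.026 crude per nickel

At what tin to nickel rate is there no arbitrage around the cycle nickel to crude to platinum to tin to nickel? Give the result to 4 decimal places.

Known legs of the cycle: 3.026 × 0.3105 × 0.8305 = 0.7803153765
For no arbitrage the full-cycle product must be 1, so the missing rate is 1 / 0.7803153765 ≈ 1.281533.

1.2815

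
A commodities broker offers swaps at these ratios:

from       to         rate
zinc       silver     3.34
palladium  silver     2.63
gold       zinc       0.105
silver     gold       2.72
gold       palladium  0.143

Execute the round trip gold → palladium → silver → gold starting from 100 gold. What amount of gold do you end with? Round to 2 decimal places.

102.30

100 gold × 0.143 = 14.3 palladium
14.3 palladium × 2.63 = 37.609 silver
37.609 silver × 2.72 = 102.29648 gold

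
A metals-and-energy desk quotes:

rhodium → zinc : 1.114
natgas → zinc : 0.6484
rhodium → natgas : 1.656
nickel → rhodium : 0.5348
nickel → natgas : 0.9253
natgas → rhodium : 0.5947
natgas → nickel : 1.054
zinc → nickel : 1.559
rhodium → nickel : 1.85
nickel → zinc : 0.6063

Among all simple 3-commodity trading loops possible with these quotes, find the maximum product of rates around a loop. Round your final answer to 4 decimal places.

rhodium→nickel→natgas→rhodium: 1.85 × 0.9253 × 0.5947 = 1.01801
zinc→nickel→natgas→zinc: 1.559 × 0.9253 × 0.6484 = 0.93534
rhodium→natgas→nickel→rhodium: 1.656 × 1.054 × 0.5348 = 0.93345
rhodium→zinc→nickel→rhodium: 1.114 × 1.559 × 0.5348 = 0.92880
Maximum is rhodium→nickel→natgas→rhodium at 1.0180; arbitrage exists.

1.0180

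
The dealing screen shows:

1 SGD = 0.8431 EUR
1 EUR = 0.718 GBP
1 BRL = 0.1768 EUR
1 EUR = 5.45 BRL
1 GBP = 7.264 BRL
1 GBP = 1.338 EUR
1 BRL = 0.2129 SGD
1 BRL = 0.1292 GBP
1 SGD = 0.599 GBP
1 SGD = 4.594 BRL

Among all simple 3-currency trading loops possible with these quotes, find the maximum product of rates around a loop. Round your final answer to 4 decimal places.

BRL→SGD→EUR→BRL: 0.2129 × 0.8431 × 5.45 = 0.97825
GBP→EUR→BRL→GBP: 1.338 × 5.45 × 0.1292 = 0.94214
GBP→BRL→SGD→GBP: 7.264 × 0.2129 × 0.599 = 0.92636
GBP→BRL→EUR→GBP: 7.264 × 0.1768 × 0.718 = 0.92211
Maximum is BRL→SGD→EUR→BRL at 0.9783; no arbitrage — every cycle loses value.

0.9783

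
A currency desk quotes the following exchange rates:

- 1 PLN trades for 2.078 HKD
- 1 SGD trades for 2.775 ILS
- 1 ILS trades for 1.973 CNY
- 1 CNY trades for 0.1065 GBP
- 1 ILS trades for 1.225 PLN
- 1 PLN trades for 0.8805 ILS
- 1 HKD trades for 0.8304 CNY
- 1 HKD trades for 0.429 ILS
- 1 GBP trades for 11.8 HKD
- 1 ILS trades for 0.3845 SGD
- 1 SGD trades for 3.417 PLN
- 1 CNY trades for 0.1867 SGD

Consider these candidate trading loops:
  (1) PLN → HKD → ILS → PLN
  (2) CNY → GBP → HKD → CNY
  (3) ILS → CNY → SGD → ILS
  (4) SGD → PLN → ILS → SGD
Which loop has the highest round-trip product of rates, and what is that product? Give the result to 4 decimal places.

(1) 2.078 × 0.429 × 1.225 = 1.09204
(2) 0.1065 × 11.8 × 0.8304 = 1.04356
(3) 1.973 × 0.1867 × 2.775 = 1.02220
(4) 3.417 × 0.8805 × 0.3845 = 1.15683
Highest is cycle (4) at 1.1568 (>1, arbitrage).

1.1568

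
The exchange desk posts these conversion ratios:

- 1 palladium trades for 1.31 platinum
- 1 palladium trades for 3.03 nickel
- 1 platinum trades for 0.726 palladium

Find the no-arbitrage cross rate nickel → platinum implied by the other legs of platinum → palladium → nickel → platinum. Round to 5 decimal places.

Known legs of the cycle: 0.726 × 3.03 = 2.19978
For no arbitrage the full-cycle product must be 1, so the missing rate is 1 / 2.19978 ≈ 0.4545909.

0.45459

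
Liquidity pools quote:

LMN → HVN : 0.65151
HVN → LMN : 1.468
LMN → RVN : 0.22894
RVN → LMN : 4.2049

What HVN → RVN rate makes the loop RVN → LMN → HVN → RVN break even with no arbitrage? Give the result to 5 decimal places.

0.36503

Known legs of the cycle: 4.2049 × 0.65151 = 2.739534399
For no arbitrage the full-cycle product must be 1, so the missing rate is 1 / 2.739534399 ≈ 0.3650255.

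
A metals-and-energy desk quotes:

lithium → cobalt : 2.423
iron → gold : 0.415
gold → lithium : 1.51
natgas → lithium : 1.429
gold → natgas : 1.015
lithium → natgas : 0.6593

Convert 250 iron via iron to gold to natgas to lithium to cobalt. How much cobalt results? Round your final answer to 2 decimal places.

250 iron × 0.415 = 103.75 gold
103.75 gold × 1.015 = 105.30625 natgas
105.30625 natgas × 1.429 = 150.48263125 lithium
150.48263125 lithium × 2.423 = 364.61941551875 cobalt

364.62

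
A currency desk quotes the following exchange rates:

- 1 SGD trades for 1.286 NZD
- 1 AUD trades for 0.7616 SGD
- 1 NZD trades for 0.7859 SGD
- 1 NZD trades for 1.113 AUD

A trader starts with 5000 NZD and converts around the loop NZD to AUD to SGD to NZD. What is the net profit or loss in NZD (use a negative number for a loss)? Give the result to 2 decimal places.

5000 NZD × 1.113 = 5565 AUD
5565 AUD × 0.7616 = 4238.304 SGD
4238.304 SGD × 1.286 = 5450.458944 NZD
Net change: 5450.458944 − 5000 = 450.458944 NZD

450.46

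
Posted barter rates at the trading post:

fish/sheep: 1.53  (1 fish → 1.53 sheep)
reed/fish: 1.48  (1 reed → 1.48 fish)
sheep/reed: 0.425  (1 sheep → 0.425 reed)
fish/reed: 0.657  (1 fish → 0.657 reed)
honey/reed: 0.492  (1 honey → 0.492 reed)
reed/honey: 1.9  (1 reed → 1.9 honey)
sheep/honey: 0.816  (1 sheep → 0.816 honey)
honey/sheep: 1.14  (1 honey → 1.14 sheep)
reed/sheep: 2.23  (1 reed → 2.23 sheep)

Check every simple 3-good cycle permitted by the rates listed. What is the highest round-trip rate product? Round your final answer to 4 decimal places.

0.9624

sheep→reed→fish→sheep: 0.425 × 1.48 × 1.53 = 0.96237
honey→sheep→reed→honey: 1.14 × 0.425 × 1.9 = 0.92055
honey→reed→sheep→honey: 0.492 × 2.23 × 0.816 = 0.89528
Maximum is sheep→reed→fish→sheep at 0.9624; no arbitrage — every cycle loses value.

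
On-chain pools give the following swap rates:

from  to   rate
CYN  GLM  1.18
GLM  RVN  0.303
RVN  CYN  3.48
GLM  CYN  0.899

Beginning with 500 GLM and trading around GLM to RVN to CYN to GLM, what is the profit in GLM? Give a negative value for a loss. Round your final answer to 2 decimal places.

122.12

500 GLM × 0.303 = 151.5 RVN
151.5 RVN × 3.48 = 527.22 CYN
527.22 CYN × 1.18 = 622.1196 GLM
Net change: 622.1196 − 500 = 122.1196 GLM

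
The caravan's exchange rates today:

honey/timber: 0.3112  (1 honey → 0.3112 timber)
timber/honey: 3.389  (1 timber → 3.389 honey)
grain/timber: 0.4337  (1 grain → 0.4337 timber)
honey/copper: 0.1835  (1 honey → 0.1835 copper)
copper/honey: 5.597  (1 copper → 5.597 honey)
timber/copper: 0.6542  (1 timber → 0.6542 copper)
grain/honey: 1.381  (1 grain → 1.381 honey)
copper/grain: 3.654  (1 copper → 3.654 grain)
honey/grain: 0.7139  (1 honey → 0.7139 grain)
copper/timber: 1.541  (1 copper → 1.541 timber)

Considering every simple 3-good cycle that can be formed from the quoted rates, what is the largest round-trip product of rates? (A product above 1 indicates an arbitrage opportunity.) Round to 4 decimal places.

1.1395

timber→copper→honey→timber: 0.6542 × 5.597 × 0.3112 = 1.13948
timber→honey→grain→timber: 3.389 × 0.7139 × 0.4337 = 1.04930
timber→copper→grain→timber: 0.6542 × 3.654 × 0.4337 = 1.03674
timber→honey→copper→timber: 3.389 × 0.1835 × 1.541 = 0.95832
grain→honey→copper→grain: 1.381 × 0.1835 × 3.654 = 0.92597
Maximum is timber→copper→honey→timber at 1.1395; arbitrage exists.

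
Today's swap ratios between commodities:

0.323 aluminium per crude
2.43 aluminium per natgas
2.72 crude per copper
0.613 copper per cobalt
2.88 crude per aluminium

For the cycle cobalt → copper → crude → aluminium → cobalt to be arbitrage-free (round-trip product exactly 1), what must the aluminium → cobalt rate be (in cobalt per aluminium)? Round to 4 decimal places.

Known legs of the cycle: 0.613 × 2.72 × 0.323 = 0.53855728
For no arbitrage the full-cycle product must be 1, so the missing rate is 1 / 0.53855728 ≈ 1.856813.

1.8568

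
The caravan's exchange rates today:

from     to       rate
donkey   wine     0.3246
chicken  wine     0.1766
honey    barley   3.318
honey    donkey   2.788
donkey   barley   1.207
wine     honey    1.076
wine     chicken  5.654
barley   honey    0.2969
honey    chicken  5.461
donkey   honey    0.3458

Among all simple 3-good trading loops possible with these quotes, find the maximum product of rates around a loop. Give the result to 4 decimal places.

1.0377

wine→honey→chicken→wine: 1.076 × 5.461 × 0.1766 = 1.03771
barley→honey→donkey→barley: 0.2969 × 2.788 × 1.207 = 0.99910
wine→honey→donkey→wine: 1.076 × 2.788 × 0.3246 = 0.97376
Maximum is wine→honey→chicken→wine at 1.0377; arbitrage exists.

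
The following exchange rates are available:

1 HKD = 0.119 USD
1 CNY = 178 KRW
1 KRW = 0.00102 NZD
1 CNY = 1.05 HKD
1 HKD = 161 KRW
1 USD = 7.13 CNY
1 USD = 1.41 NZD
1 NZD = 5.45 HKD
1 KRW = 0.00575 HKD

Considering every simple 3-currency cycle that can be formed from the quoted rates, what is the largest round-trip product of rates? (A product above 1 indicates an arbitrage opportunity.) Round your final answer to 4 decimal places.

USD→NZD→HKD→USD: 1.41 × 5.45 × 0.119 = 0.91446
KRW→NZD→HKD→KRW: 0.00102 × 5.45 × 161 = 0.89500
USD→CNY→HKD→USD: 7.13 × 1.05 × 0.119 = 0.89089
Maximum is USD→NZD→HKD→USD at 0.9145; no arbitrage — every cycle loses value.

0.9145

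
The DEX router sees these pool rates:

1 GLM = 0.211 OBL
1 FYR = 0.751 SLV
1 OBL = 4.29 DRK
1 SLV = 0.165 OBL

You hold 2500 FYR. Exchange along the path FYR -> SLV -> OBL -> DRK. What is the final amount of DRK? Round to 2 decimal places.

2500 FYR × 0.751 = 1877.5 SLV
1877.5 SLV × 0.165 = 309.7875 OBL
309.7875 OBL × 4.29 = 1328.988375 DRK

1328.99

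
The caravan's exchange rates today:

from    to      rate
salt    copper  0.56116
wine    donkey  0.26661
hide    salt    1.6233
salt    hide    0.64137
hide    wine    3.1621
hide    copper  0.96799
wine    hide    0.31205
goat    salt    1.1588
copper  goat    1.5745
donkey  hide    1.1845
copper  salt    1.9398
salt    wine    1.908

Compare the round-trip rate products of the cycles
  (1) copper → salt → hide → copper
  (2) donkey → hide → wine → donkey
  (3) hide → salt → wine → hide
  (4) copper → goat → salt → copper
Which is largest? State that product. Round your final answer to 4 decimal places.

1.2043

(1) 1.9398 × 0.64137 × 0.96799 = 1.20430
(2) 1.1845 × 3.1621 × 0.26661 = 0.99859
(3) 1.6233 × 1.908 × 0.31205 = 0.96650
(4) 1.5745 × 1.1588 × 0.56116 = 1.02385
Highest is cycle (1) at 1.2043 (>1, arbitrage).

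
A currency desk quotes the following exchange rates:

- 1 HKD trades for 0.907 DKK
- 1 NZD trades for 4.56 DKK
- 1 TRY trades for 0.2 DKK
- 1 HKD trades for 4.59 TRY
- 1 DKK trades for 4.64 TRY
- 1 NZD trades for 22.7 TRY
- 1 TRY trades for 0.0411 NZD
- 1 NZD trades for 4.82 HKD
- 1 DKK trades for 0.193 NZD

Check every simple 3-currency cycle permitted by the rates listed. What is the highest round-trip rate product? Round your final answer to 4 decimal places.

0.9093

TRY→NZD→HKD→TRY: 0.0411 × 4.82 × 4.59 = 0.90929
TRY→DKK→NZD→TRY: 0.2 × 0.193 × 22.7 = 0.87622
TRY→NZD→DKK→TRY: 0.0411 × 4.56 × 4.64 = 0.86961
HKD→DKK→NZD→HKD: 0.907 × 0.193 × 4.82 = 0.84375
Maximum is TRY→NZD→HKD→TRY at 0.9093; no arbitrage — every cycle loses value.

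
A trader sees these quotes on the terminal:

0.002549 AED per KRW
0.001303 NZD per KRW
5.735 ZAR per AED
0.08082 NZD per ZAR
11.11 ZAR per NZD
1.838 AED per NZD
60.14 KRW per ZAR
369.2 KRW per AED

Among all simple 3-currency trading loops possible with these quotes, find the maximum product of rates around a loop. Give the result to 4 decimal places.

KRW→NZD→AED→KRW: 0.001303 × 1.838 × 369.2 = 0.88420
KRW→AED→ZAR→KRW: 0.002549 × 5.735 × 60.14 = 0.87916
KRW→NZD→ZAR→KRW: 0.001303 × 11.11 × 60.14 = 0.87061
NZD→AED→ZAR→NZD: 1.838 × 5.735 × 0.08082 = 0.85192
Maximum is KRW→NZD→AED→KRW at 0.8842; no arbitrage — every cycle loses value.

0.8842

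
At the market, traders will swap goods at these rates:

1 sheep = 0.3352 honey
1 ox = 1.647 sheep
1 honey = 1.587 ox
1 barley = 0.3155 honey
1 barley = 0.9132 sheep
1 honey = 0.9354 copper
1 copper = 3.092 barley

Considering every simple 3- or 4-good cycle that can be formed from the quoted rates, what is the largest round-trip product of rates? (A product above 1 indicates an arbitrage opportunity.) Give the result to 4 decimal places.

0.9125

honey→copper→barley→honey: 0.9354 × 3.092 × 0.3155 = 0.91251
honey→copper→barley→sheep→honey: 0.9354 × 3.092 × 0.9132 × 0.3352 = 0.88533
honey→ox→sheep→honey: 1.587 × 1.647 × 0.3352 = 0.87614
Maximum is honey→copper→barley→honey at 0.9125; no arbitrage — every cycle loses value.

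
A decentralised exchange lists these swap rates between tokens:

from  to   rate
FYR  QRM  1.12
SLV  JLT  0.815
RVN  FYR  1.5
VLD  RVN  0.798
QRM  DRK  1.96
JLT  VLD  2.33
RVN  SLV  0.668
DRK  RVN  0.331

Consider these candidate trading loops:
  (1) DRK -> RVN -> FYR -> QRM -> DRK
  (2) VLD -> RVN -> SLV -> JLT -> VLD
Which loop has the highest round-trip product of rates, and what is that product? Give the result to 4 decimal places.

1.0899

(1) 0.331 × 1.5 × 1.12 × 1.96 = 1.08992
(2) 0.798 × 0.668 × 0.815 × 2.33 = 1.01226
Highest is cycle (1) at 1.0899 (>1, arbitrage).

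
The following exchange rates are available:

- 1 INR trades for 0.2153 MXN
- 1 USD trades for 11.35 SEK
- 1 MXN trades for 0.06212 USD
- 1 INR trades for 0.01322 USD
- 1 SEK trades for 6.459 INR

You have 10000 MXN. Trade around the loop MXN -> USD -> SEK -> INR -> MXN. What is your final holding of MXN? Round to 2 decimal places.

9804.75

10000 MXN × 0.06212 = 621.2 USD
621.2 USD × 11.35 = 7050.62 SEK
7050.62 SEK × 6.459 = 45539.95458 INR
45539.95458 INR × 0.2153 = 9804.752221074 MXN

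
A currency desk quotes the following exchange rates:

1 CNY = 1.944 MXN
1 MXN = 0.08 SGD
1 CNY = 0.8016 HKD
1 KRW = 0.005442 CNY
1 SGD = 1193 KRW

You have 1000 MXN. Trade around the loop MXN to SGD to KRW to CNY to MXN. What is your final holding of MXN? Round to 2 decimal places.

1009.68

1000 MXN × 0.08 = 80 SGD
80 SGD × 1193 = 95440 KRW
95440 KRW × 0.005442 = 519.38448 CNY
519.38448 CNY × 1.944 = 1009.68342912 MXN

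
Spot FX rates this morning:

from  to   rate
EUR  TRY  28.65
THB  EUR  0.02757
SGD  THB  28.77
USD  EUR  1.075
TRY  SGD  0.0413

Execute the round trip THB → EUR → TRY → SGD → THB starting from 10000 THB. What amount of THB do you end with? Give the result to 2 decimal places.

10000 THB × 0.02757 = 275.7 EUR
275.7 EUR × 28.65 = 7898.805 TRY
7898.805 TRY × 0.0413 = 326.2206465 SGD
326.2206465 SGD × 28.77 = 9385.367999805 THB

9385.37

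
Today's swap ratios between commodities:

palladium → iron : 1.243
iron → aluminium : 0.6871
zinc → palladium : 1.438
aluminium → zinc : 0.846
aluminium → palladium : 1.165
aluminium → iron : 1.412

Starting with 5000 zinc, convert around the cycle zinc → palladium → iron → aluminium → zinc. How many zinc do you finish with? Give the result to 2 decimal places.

5000 zinc × 1.438 = 7190 palladium
7190 palladium × 1.243 = 8937.17 iron
8937.17 iron × 0.6871 = 6140.729507 aluminium
6140.729507 aluminium × 0.846 = 5195.057162922 zinc

5195.06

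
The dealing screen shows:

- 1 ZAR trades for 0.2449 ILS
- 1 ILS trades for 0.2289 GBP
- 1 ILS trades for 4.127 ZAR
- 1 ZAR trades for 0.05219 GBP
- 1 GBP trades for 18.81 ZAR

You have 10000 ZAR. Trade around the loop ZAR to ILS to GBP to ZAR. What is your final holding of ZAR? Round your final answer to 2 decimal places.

10544.44

10000 ZAR × 0.2449 = 2449 ILS
2449 ILS × 0.2289 = 560.5761 GBP
560.5761 GBP × 18.81 = 10544.436441 ZAR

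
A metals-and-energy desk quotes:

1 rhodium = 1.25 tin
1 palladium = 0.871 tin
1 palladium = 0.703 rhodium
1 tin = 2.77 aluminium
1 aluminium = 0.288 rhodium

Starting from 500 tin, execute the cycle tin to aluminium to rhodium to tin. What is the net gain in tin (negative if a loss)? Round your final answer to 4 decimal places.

500 tin × 2.77 = 1385 aluminium
1385 aluminium × 0.288 = 398.88 rhodium
398.88 rhodium × 1.25 = 498.6 tin
Net change: 498.6 − 500 = -1.4 tin

-1.4000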